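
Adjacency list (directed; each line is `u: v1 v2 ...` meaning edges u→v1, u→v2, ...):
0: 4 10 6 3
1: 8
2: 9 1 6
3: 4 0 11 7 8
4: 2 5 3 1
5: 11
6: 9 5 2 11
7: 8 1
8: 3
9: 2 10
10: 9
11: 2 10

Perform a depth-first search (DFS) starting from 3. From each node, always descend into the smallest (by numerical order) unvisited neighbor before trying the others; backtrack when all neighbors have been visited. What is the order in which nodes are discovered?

Visit 3
3 → 0
0 → 4
4 → 1
1 → 8
4 → 2
2 → 6
6 → 5
5 → 11
11 → 10
10 → 9
3 → 7

3 → 0 → 4 → 1 → 8 → 2 → 6 → 5 → 11 → 10 → 9 → 7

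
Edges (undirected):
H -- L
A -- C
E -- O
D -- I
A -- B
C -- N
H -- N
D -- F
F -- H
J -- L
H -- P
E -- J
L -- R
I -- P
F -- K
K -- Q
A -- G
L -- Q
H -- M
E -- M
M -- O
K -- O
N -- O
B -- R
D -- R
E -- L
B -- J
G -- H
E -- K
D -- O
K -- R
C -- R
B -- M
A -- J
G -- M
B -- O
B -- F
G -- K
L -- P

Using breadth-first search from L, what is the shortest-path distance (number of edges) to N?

2

Level 0: L
Level 1: E, H, J, P, Q, R
Level 2: A, B, C, D, F, G, I, K, M, N, O
N first appears at level 2.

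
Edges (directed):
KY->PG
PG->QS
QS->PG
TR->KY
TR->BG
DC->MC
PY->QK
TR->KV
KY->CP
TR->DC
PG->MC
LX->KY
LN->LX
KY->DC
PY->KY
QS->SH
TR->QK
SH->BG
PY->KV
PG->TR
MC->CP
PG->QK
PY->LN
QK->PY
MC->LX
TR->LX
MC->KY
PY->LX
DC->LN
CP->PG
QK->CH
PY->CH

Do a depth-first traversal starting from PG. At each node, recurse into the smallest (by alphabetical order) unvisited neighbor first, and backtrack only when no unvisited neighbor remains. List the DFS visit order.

PG, MC, CP, KY, DC, LN, LX, QK, CH, PY, KV, QS, SH, BG, TR

Visit PG
PG → MC
MC → CP
MC → KY
KY → DC
DC → LN
LN → LX
PG → QK
QK → CH
QK → PY
PY → KV
PG → QS
QS → SH
SH → BG
PG → TR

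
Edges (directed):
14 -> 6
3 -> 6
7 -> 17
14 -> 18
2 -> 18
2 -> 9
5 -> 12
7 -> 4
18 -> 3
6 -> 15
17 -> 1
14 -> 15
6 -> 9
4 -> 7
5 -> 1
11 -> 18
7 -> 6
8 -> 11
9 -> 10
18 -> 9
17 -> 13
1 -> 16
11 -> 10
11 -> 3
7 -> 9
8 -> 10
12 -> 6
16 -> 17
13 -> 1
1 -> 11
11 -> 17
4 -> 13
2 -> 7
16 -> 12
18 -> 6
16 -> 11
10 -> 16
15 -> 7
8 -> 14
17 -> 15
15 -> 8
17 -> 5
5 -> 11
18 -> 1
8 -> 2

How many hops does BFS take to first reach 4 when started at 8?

3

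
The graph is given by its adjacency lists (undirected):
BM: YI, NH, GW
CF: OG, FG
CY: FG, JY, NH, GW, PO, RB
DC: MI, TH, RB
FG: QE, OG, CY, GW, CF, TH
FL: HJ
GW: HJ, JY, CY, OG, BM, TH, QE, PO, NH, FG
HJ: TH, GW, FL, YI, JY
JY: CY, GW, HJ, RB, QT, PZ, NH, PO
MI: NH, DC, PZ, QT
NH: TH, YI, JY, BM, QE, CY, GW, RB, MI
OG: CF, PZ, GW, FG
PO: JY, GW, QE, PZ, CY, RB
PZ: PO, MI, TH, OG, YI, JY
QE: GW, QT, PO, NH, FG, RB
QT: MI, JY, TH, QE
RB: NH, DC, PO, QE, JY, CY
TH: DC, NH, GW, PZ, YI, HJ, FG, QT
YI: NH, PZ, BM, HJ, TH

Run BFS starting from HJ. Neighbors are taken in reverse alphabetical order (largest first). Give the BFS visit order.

Visit HJ; enqueue YI, TH, JY, GW, FL → queue [YI, TH, JY, GW, FL]
Visit YI; enqueue PZ, NH, BM → queue [TH, JY, GW, FL, PZ, NH, BM]
Visit TH; enqueue QT, FG, DC → queue [JY, GW, FL, PZ, NH, BM, QT, FG, DC]
Visit JY; enqueue RB, PO, CY → queue [GW, FL, PZ, NH, BM, QT, FG, DC, RB, PO, CY]
Visit GW; enqueue QE, OG → queue [FL, PZ, NH, BM, QT, FG, DC, RB, PO, CY, QE, OG]
Visit FL → queue [PZ, NH, BM, QT, FG, DC, RB, PO, CY, QE, OG]
Visit PZ; enqueue MI → queue [NH, BM, QT, FG, DC, RB, PO, CY, QE, OG, MI]
Visit NH → queue [BM, QT, FG, DC, RB, PO, CY, QE, OG, MI]
Visit BM → queue [QT, FG, DC, RB, PO, CY, QE, OG, MI]
Visit QT → queue [FG, DC, RB, PO, CY, QE, OG, MI]
Visit FG; enqueue CF → queue [DC, RB, PO, CY, QE, OG, MI, CF]
Visit DC → queue [RB, PO, CY, QE, OG, MI, CF]
Visit RB → queue [PO, CY, QE, OG, MI, CF]
Visit PO → queue [CY, QE, OG, MI, CF]
Visit CY → queue [QE, OG, MI, CF]
Visit QE → queue [OG, MI, CF]
Visit OG → queue [MI, CF]
Visit MI → queue [CF]
Visit CF → queue []

HJ, YI, TH, JY, GW, FL, PZ, NH, BM, QT, FG, DC, RB, PO, CY, QE, OG, MI, CF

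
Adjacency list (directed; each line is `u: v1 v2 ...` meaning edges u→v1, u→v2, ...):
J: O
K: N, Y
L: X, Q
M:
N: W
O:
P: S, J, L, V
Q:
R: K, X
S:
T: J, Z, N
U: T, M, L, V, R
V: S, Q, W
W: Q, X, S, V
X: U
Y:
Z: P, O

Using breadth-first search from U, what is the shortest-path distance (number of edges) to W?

Level 0: U
Level 1: L, M, R, T, V
Level 2: J, K, N, Q, S, W, X, Z
Level 3: O, P, Y
W first appears at level 2.

2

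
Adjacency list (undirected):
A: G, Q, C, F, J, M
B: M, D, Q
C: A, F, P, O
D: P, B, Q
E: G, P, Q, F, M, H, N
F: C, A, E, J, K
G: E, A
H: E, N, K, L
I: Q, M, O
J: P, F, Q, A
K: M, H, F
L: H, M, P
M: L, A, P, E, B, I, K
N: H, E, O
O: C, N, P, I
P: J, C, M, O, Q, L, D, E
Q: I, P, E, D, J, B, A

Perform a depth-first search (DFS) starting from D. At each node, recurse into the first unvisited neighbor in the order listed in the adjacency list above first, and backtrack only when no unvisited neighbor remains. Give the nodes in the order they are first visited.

Visit D
D → P
P → J
J → F
F → C
C → A
A → G
G → E
E → Q
Q → I
I → M
M → L
L → H
H → N
N → O
H → K
M → B

D -> P -> J -> F -> C -> A -> G -> E -> Q -> I -> M -> L -> H -> N -> O -> K -> B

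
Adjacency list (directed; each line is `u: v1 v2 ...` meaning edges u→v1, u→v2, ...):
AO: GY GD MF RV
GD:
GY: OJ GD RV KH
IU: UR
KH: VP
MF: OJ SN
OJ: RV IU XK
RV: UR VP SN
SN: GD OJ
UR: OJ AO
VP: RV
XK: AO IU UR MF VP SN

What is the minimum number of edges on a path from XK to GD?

Level 0: XK
Level 1: AO, IU, MF, SN, UR, VP
Level 2: GD, GY, OJ, RV
Level 3: KH
GD first appears at level 2.

2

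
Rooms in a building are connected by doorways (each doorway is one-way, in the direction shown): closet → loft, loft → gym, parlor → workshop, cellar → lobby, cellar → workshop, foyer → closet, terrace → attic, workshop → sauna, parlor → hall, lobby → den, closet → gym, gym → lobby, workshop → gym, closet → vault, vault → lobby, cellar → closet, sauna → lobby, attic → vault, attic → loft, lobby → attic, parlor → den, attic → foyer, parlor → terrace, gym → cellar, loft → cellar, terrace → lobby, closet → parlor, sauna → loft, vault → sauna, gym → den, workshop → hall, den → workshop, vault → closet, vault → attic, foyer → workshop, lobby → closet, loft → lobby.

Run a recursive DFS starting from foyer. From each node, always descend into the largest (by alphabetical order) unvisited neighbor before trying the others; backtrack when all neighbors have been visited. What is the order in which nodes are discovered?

Visit foyer
foyer → workshop
workshop → sauna
sauna → loft
loft → lobby
lobby → den
lobby → closet
closet → vault
vault → attic
closet → parlor
parlor → terrace
parlor → hall
closet → gym
gym → cellar

foyer, workshop, sauna, loft, lobby, den, closet, vault, attic, parlor, terrace, hall, gym, cellar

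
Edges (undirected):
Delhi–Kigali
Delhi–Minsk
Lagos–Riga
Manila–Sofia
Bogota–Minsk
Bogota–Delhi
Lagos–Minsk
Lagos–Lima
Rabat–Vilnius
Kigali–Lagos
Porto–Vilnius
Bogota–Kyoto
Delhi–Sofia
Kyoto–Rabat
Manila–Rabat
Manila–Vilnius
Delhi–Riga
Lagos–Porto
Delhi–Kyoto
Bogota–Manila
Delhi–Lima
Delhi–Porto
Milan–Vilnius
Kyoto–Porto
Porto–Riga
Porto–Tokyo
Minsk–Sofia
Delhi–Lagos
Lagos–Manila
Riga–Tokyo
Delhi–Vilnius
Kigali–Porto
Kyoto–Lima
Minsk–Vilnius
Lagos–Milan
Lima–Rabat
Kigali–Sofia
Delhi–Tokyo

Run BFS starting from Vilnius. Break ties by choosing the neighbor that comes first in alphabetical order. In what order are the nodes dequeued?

Vilnius → Delhi → Manila → Milan → Minsk → Porto → Rabat → Bogota → Kigali → Kyoto → Lagos → Lima → Riga → Sofia → Tokyo

Visit Vilnius; enqueue Delhi, Manila, Milan, Minsk, Porto, Rabat → queue [Delhi, Manila, Milan, Minsk, Porto, Rabat]
Visit Delhi; enqueue Bogota, Kigali, Kyoto, Lagos, Lima, Riga, Sofia, Tokyo → queue [Manila, Milan, Minsk, Porto, Rabat, Bogota, Kigali, Kyoto, Lagos, Lima, Riga, Sofia, Tokyo]
Visit Manila → queue [Milan, Minsk, Porto, Rabat, Bogota, Kigali, Kyoto, Lagos, Lima, Riga, Sofia, Tokyo]
Visit Milan → queue [Minsk, Porto, Rabat, Bogota, Kigali, Kyoto, Lagos, Lima, Riga, Sofia, Tokyo]
Visit Minsk → queue [Porto, Rabat, Bogota, Kigali, Kyoto, Lagos, Lima, Riga, Sofia, Tokyo]
Visit Porto → queue [Rabat, Bogota, Kigali, Kyoto, Lagos, Lima, Riga, Sofia, Tokyo]
Visit Rabat → queue [Bogota, Kigali, Kyoto, Lagos, Lima, Riga, Sofia, Tokyo]
Visit Bogota → queue [Kigali, Kyoto, Lagos, Lima, Riga, Sofia, Tokyo]
Visit Kigali → queue [Kyoto, Lagos, Lima, Riga, Sofia, Tokyo]
Visit Kyoto → queue [Lagos, Lima, Riga, Sofia, Tokyo]
Visit Lagos → queue [Lima, Riga, Sofia, Tokyo]
Visit Lima → queue [Riga, Sofia, Tokyo]
Visit Riga → queue [Sofia, Tokyo]
Visit Sofia → queue [Tokyo]
Visit Tokyo → queue []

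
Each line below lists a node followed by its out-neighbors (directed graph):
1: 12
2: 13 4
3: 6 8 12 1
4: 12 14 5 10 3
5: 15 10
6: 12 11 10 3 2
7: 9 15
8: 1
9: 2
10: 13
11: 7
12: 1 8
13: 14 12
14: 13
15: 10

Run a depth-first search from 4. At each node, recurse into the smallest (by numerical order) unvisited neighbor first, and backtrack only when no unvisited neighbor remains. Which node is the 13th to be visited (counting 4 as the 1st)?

Visit 4
4 → 3
3 → 1
1 → 12
12 → 8
3 → 6
6 → 2
2 → 13
13 → 14
6 → 10
6 → 11
11 → 7
7 → 9
7 → 15
4 → 5

Visit order: 4, 3, 1, 12, 8, 6, 2, 13, 14, 10, 11, 7, 9, 15, 5

9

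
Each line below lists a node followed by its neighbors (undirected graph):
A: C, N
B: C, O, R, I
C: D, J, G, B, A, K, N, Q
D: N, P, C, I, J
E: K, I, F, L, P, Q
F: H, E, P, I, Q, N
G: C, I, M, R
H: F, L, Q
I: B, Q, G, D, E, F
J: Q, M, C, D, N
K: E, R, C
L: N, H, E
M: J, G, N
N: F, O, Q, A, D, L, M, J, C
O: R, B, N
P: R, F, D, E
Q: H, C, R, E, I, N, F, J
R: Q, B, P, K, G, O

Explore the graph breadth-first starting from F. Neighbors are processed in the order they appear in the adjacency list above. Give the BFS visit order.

Visit F; enqueue H, E, P, I, Q, N → queue [H, E, P, I, Q, N]
Visit H; enqueue L → queue [E, P, I, Q, N, L]
Visit E; enqueue K → queue [P, I, Q, N, L, K]
Visit P; enqueue R, D → queue [I, Q, N, L, K, R, D]
Visit I; enqueue B, G → queue [Q, N, L, K, R, D, B, G]
Visit Q; enqueue C, J → queue [N, L, K, R, D, B, G, C, J]
Visit N; enqueue O, A, M → queue [L, K, R, D, B, G, C, J, O, A, M]
Visit L → queue [K, R, D, B, G, C, J, O, A, M]
Visit K → queue [R, D, B, G, C, J, O, A, M]
Visit R → queue [D, B, G, C, J, O, A, M]
Visit D → queue [B, G, C, J, O, A, M]
Visit B → queue [G, C, J, O, A, M]
Visit G → queue [C, J, O, A, M]
Visit C → queue [J, O, A, M]
Visit J → queue [O, A, M]
Visit O → queue [A, M]
Visit A → queue [M]
Visit M → queue []

F, H, E, P, I, Q, N, L, K, R, D, B, G, C, J, O, A, M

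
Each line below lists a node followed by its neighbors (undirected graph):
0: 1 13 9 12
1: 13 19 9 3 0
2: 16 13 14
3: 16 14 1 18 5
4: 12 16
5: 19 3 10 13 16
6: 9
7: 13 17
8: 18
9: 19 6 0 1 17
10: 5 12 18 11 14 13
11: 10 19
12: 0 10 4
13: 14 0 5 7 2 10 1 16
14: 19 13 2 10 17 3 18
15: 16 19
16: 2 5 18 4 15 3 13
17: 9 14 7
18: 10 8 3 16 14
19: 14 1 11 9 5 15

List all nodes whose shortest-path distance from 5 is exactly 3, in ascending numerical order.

Level 0: 5
Level 1: 3, 10, 13, 16, 19
Level 2: 0, 1, 2, 4, 7, 9, 11, 12, 14, 15, 18
Level 3: 6, 8, 17

6, 8, 17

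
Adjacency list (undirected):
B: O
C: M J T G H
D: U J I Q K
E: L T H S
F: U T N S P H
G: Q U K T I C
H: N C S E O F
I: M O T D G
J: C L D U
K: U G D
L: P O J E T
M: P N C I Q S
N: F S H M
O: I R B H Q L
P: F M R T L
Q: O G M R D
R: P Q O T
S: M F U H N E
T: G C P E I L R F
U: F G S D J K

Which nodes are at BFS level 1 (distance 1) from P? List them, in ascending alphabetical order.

Level 0: P
Level 1: F, L, M, R, T
Level 2: C, E, G, H, I, J, N, O, Q, S, U
Level 3: B, D, K

F, L, M, R, T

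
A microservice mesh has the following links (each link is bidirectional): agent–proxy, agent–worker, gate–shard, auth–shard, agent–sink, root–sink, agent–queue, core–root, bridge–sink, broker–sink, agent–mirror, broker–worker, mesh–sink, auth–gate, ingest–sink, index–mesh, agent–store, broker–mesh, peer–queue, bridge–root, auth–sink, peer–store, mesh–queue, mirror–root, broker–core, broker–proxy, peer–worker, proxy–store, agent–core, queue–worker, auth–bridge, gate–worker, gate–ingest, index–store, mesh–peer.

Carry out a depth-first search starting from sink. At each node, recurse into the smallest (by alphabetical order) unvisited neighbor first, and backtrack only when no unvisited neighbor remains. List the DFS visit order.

sink, agent, core, broker, mesh, index, store, peer, queue, worker, gate, auth, bridge, root, mirror, shard, ingest, proxy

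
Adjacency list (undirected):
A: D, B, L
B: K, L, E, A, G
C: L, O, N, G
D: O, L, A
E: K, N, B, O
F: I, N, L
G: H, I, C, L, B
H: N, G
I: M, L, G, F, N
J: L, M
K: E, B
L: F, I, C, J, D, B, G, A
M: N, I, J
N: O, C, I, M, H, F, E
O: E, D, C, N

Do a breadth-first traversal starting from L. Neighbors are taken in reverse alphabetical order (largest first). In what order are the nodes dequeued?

Visit L; enqueue J, I, G, F, D, C, B, A → queue [J, I, G, F, D, C, B, A]
Visit J; enqueue M → queue [I, G, F, D, C, B, A, M]
Visit I; enqueue N → queue [G, F, D, C, B, A, M, N]
Visit G; enqueue H → queue [F, D, C, B, A, M, N, H]
Visit F → queue [D, C, B, A, M, N, H]
Visit D; enqueue O → queue [C, B, A, M, N, H, O]
Visit C → queue [B, A, M, N, H, O]
Visit B; enqueue K, E → queue [A, M, N, H, O, K, E]
Visit A → queue [M, N, H, O, K, E]
Visit M → queue [N, H, O, K, E]
Visit N → queue [H, O, K, E]
Visit H → queue [O, K, E]
Visit O → queue [K, E]
Visit K → queue [E]
Visit E → queue []

L, J, I, G, F, D, C, B, A, M, N, H, O, K, E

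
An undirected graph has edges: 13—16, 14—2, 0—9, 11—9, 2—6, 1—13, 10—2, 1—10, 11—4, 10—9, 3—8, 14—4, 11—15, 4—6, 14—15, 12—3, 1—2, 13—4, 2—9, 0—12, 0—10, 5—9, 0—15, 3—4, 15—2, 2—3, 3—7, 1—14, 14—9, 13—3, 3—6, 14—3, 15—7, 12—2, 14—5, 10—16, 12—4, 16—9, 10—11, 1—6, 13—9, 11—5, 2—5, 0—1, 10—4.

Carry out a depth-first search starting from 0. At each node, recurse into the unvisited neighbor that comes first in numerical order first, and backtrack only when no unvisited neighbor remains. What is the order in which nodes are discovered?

Visit 0
0 → 1
1 → 2
2 → 3
3 → 4
4 → 6
4 → 10
10 → 9
9 → 5
5 → 11
11 → 15
15 → 7
15 → 14
9 → 13
13 → 16
4 → 12
3 → 8

0, 1, 2, 3, 4, 6, 10, 9, 5, 11, 15, 7, 14, 13, 16, 12, 8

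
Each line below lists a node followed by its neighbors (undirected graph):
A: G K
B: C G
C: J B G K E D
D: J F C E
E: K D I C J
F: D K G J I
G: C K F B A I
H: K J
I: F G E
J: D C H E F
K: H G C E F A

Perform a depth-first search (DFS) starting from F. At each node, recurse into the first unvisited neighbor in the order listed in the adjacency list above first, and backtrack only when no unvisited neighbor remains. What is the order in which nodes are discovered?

F, D, J, C, B, G, K, H, E, I, A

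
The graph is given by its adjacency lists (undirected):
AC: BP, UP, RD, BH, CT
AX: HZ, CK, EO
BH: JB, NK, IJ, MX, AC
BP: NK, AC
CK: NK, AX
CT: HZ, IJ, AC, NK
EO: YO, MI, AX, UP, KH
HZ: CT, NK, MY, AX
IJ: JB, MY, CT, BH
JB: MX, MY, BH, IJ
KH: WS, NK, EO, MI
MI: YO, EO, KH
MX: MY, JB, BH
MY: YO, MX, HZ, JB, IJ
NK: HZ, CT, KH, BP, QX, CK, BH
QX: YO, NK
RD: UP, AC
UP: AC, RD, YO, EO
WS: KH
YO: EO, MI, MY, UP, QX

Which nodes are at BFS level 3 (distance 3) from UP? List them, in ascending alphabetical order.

Level 0: UP
Level 1: AC, EO, RD, YO
Level 2: AX, BH, BP, CT, KH, MI, MY, QX
Level 3: CK, HZ, IJ, JB, MX, NK, WS

CK, HZ, IJ, JB, MX, NK, WS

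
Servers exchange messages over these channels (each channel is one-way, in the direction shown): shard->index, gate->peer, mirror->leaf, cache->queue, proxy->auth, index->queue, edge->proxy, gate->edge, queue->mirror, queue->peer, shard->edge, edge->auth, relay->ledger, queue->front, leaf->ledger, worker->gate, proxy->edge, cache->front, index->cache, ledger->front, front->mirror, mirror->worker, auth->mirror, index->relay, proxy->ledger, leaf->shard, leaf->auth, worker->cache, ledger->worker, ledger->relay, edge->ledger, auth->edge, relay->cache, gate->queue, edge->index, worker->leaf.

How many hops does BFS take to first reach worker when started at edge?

Level 0: edge
Level 1: auth, index, ledger, proxy
Level 2: cache, front, mirror, queue, relay, worker
Level 3: gate, leaf, peer
Level 4: shard
worker first appears at level 2.

2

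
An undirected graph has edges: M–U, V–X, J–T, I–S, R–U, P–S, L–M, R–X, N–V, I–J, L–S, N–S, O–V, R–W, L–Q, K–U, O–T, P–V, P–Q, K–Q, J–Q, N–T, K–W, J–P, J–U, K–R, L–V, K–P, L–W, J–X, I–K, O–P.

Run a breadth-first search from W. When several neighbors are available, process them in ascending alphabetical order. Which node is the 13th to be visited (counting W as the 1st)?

J

Visit W; enqueue K, L, R → queue [K, L, R]
Visit K; enqueue I, P, Q, U → queue [L, R, I, P, Q, U]
Visit L; enqueue M, S, V → queue [R, I, P, Q, U, M, S, V]
Visit R; enqueue X → queue [I, P, Q, U, M, S, V, X]
Visit I; enqueue J → queue [P, Q, U, M, S, V, X, J]
Visit P; enqueue O → queue [Q, U, M, S, V, X, J, O]
Visit Q → queue [U, M, S, V, X, J, O]
Visit U → queue [M, S, V, X, J, O]
Visit M → queue [S, V, X, J, O]
Visit S; enqueue N → queue [V, X, J, O, N]
Visit V → queue [X, J, O, N]
Visit X → queue [J, O, N]
Visit J; enqueue T → queue [O, N, T]
Visit O → queue [N, T]
Visit N → queue [T]
Visit T → queue []

Visit order: W, K, L, R, I, P, Q, U, M, S, V, X, J, O, N, T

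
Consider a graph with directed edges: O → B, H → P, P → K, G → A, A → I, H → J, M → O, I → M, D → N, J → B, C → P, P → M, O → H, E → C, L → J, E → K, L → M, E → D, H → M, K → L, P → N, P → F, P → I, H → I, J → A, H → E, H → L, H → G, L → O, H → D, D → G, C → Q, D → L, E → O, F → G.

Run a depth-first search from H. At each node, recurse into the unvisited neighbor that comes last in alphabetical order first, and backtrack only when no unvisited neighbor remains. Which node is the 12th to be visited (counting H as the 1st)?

F

Visit H
H → P
P → N
P → M
M → O
O → B
P → K
K → L
L → J
J → A
A → I
P → F
F → G
H → E
E → D
E → C
C → Q

Visit order: H, P, N, M, O, B, K, L, J, A, I, F, G, E, D, C, Q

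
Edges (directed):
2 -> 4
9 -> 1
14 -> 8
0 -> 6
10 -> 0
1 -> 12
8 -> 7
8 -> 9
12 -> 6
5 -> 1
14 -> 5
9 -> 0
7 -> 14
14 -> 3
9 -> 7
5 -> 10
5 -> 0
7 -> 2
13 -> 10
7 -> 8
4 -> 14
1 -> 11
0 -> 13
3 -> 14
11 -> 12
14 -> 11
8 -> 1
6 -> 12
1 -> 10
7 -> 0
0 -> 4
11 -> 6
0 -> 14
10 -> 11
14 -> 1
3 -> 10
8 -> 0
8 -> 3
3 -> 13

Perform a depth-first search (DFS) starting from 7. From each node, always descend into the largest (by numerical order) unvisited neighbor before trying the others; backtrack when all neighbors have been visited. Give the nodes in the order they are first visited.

7, 14, 11, 12, 6, 8, 9, 1, 10, 0, 13, 4, 3, 5, 2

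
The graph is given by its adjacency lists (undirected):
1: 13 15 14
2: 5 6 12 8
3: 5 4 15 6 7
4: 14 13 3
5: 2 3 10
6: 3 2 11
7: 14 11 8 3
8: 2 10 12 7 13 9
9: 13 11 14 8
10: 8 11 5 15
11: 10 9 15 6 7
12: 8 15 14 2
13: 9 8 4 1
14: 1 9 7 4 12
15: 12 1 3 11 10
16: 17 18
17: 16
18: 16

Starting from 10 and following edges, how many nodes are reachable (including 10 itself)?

BFS from 10 visits: 10, 5, 8, 11, 15, 2, 3, 7, 9, 12, 13, 6, 1, 4, 14
Reachable nodes: 15 of 18 total.

15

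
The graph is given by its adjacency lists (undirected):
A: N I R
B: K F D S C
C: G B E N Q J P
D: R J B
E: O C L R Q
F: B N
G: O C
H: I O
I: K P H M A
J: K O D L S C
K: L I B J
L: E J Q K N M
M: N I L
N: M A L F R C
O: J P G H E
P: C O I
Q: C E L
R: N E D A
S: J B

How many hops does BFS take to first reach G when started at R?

3

Level 0: R
Level 1: A, D, E, N
Level 2: B, C, F, I, J, L, M, O, Q
Level 3: G, H, K, P, S
G first appears at level 3.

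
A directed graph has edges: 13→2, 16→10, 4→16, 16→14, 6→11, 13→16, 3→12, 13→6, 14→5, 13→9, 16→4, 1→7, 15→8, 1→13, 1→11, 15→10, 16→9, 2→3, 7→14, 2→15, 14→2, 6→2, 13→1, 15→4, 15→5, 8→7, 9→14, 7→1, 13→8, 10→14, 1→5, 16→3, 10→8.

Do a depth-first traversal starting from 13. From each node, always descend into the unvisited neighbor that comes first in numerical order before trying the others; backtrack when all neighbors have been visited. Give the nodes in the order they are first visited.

13, 1, 5, 7, 14, 2, 3, 12, 15, 4, 16, 9, 10, 8, 11, 6

Visit 13
13 → 1
1 → 5
1 → 7
7 → 14
14 → 2
2 → 3
3 → 12
2 → 15
15 → 4
4 → 16
16 → 9
16 → 10
10 → 8
1 → 11
13 → 6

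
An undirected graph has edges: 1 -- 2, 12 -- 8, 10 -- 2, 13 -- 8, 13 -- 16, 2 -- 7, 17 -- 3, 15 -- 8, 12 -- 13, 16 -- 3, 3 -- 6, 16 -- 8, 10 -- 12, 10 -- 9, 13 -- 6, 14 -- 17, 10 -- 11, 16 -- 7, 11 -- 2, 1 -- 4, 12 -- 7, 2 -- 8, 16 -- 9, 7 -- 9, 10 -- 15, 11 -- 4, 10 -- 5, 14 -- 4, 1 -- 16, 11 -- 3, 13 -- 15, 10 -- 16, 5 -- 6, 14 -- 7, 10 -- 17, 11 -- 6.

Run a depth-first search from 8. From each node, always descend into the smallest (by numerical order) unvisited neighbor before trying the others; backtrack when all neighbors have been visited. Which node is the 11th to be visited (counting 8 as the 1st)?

7

Visit 8
8 → 2
2 → 1
1 → 4
4 → 11
11 → 3
3 → 6
6 → 5
5 → 10
10 → 9
9 → 7
7 → 12
12 → 13
13 → 15
13 → 16
7 → 14
14 → 17

Visit order: 8, 2, 1, 4, 11, 3, 6, 5, 10, 9, 7, 12, 13, 15, 16, 14, 17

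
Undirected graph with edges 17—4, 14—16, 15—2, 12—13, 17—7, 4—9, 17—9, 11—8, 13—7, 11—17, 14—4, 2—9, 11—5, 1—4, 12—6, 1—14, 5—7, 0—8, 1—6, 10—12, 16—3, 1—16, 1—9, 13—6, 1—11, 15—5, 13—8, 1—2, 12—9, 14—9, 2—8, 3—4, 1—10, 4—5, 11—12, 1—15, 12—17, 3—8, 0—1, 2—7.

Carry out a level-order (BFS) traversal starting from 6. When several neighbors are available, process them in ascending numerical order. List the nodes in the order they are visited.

6 1 12 13 0 2 4 9 10 11 14 15 16 17 7 8 3 5

Visit 6; enqueue 1, 12, 13 → queue [1, 12, 13]
Visit 1; enqueue 0, 2, 4, 9, 10, 11, 14, 15, 16 → queue [12, 13, 0, 2, 4, 9, 10, 11, 14, 15, 16]
Visit 12; enqueue 17 → queue [13, 0, 2, 4, 9, 10, 11, 14, 15, 16, 17]
Visit 13; enqueue 7, 8 → queue [0, 2, 4, 9, 10, 11, 14, 15, 16, 17, 7, 8]
Visit 0 → queue [2, 4, 9, 10, 11, 14, 15, 16, 17, 7, 8]
Visit 2 → queue [4, 9, 10, 11, 14, 15, 16, 17, 7, 8]
Visit 4; enqueue 3, 5 → queue [9, 10, 11, 14, 15, 16, 17, 7, 8, 3, 5]
Visit 9 → queue [10, 11, 14, 15, 16, 17, 7, 8, 3, 5]
Visit 10 → queue [11, 14, 15, 16, 17, 7, 8, 3, 5]
Visit 11 → queue [14, 15, 16, 17, 7, 8, 3, 5]
Visit 14 → queue [15, 16, 17, 7, 8, 3, 5]
Visit 15 → queue [16, 17, 7, 8, 3, 5]
Visit 16 → queue [17, 7, 8, 3, 5]
Visit 17 → queue [7, 8, 3, 5]
Visit 7 → queue [8, 3, 5]
Visit 8 → queue [3, 5]
Visit 3 → queue [5]
Visit 5 → queue []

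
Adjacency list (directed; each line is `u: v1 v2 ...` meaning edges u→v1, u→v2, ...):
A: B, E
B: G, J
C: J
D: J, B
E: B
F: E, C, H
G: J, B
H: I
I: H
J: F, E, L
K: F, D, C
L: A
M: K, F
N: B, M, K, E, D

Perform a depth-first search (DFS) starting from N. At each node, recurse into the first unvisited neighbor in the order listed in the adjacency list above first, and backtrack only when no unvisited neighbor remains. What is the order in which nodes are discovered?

N → B → G → J → F → E → C → H → I → L → A → M → K → D

Visit N
N → B
B → G
G → J
J → F
F → E
F → C
F → H
H → I
J → L
L → A
N → M
M → K
K → D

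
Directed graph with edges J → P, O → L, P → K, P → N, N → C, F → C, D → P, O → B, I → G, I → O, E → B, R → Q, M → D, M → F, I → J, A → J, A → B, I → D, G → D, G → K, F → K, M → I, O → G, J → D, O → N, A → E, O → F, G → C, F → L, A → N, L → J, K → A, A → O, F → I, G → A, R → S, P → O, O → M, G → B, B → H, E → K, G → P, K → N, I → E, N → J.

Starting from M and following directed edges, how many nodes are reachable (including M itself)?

BFS from M visits: M, I, F, D, O, J, G, E, L, K, C, P, N, B, A, H
Reachable nodes: 16 of 19 total.

16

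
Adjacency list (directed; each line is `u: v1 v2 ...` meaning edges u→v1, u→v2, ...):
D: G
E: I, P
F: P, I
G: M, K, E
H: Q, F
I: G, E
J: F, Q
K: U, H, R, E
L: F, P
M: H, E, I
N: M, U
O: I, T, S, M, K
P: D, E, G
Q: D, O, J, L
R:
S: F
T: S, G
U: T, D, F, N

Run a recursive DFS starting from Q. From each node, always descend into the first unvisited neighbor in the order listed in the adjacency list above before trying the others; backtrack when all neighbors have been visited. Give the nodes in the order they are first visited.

Visit Q
Q → D
D → G
G → M
M → H
H → F
F → P
P → E
E → I
G → K
K → U
U → T
T → S
U → N
K → R
Q → O
Q → J
Q → L

Q -> D -> G -> M -> H -> F -> P -> E -> I -> K -> U -> T -> S -> N -> R -> O -> J -> L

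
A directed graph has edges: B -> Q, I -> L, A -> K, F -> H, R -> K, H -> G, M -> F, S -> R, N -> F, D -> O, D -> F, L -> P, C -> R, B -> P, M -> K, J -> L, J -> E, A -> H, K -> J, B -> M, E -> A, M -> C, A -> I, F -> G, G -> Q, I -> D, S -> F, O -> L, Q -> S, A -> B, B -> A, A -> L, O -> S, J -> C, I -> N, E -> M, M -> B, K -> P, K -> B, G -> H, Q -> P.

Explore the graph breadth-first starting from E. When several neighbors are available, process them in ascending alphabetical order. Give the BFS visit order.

E -> A -> M -> B -> H -> I -> K -> L -> C -> F -> P -> Q -> G -> D -> N -> J -> R -> S -> O

Visit E; enqueue A, M → queue [A, M]
Visit A; enqueue B, H, I, K, L → queue [M, B, H, I, K, L]
Visit M; enqueue C, F → queue [B, H, I, K, L, C, F]
Visit B; enqueue P, Q → queue [H, I, K, L, C, F, P, Q]
Visit H; enqueue G → queue [I, K, L, C, F, P, Q, G]
Visit I; enqueue D, N → queue [K, L, C, F, P, Q, G, D, N]
Visit K; enqueue J → queue [L, C, F, P, Q, G, D, N, J]
Visit L → queue [C, F, P, Q, G, D, N, J]
Visit C; enqueue R → queue [F, P, Q, G, D, N, J, R]
Visit F → queue [P, Q, G, D, N, J, R]
Visit P → queue [Q, G, D, N, J, R]
Visit Q; enqueue S → queue [G, D, N, J, R, S]
Visit G → queue [D, N, J, R, S]
Visit D; enqueue O → queue [N, J, R, S, O]
Visit N → queue [J, R, S, O]
Visit J → queue [R, S, O]
Visit R → queue [S, O]
Visit S → queue [O]
Visit O → queue []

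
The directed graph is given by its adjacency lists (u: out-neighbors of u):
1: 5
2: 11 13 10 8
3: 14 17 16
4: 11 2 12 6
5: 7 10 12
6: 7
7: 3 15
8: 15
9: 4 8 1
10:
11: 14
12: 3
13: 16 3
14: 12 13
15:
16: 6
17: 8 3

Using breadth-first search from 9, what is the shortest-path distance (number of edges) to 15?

2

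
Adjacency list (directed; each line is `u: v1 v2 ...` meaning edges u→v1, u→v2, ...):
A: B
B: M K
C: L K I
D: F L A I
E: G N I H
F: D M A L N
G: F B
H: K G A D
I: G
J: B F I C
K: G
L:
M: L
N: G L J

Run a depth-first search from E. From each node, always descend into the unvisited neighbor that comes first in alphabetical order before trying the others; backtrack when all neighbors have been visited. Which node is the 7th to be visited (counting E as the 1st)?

F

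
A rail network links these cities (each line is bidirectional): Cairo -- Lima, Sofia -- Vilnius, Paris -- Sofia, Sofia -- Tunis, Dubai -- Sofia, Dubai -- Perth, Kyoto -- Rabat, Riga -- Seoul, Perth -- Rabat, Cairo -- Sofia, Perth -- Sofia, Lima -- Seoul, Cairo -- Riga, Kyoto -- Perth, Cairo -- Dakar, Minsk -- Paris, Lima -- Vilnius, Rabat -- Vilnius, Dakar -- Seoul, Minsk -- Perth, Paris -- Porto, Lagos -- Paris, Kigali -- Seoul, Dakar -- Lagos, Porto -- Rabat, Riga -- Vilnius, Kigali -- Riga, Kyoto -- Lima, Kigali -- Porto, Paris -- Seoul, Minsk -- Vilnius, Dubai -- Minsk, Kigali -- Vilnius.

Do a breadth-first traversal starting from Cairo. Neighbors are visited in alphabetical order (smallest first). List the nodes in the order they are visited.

Visit Cairo; enqueue Dakar, Lima, Riga, Sofia → queue [Dakar, Lima, Riga, Sofia]
Visit Dakar; enqueue Lagos, Seoul → queue [Lima, Riga, Sofia, Lagos, Seoul]
Visit Lima; enqueue Kyoto, Vilnius → queue [Riga, Sofia, Lagos, Seoul, Kyoto, Vilnius]
Visit Riga; enqueue Kigali → queue [Sofia, Lagos, Seoul, Kyoto, Vilnius, Kigali]
Visit Sofia; enqueue Dubai, Paris, Perth, Tunis → queue [Lagos, Seoul, Kyoto, Vilnius, Kigali, Dubai, Paris, Perth, Tunis]
Visit Lagos → queue [Seoul, Kyoto, Vilnius, Kigali, Dubai, Paris, Perth, Tunis]
Visit Seoul → queue [Kyoto, Vilnius, Kigali, Dubai, Paris, Perth, Tunis]
Visit Kyoto; enqueue Rabat → queue [Vilnius, Kigali, Dubai, Paris, Perth, Tunis, Rabat]
Visit Vilnius; enqueue Minsk → queue [Kigali, Dubai, Paris, Perth, Tunis, Rabat, Minsk]
Visit Kigali; enqueue Porto → queue [Dubai, Paris, Perth, Tunis, Rabat, Minsk, Porto]
Visit Dubai → queue [Paris, Perth, Tunis, Rabat, Minsk, Porto]
Visit Paris → queue [Perth, Tunis, Rabat, Minsk, Porto]
Visit Perth → queue [Tunis, Rabat, Minsk, Porto]
Visit Tunis → queue [Rabat, Minsk, Porto]
Visit Rabat → queue [Minsk, Porto]
Visit Minsk → queue [Porto]
Visit Porto → queue []

Cairo, Dakar, Lima, Riga, Sofia, Lagos, Seoul, Kyoto, Vilnius, Kigali, Dubai, Paris, Perth, Tunis, Rabat, Minsk, Porto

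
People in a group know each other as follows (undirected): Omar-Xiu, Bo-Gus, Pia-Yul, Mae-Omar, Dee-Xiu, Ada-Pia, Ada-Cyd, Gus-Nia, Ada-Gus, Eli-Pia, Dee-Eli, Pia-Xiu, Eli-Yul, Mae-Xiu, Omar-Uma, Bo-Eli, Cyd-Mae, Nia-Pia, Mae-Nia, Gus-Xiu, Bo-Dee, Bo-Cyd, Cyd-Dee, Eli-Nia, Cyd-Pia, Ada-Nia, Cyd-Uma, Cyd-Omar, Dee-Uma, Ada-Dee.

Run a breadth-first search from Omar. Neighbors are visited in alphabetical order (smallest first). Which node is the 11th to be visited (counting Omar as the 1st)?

Visit Omar; enqueue Cyd, Mae, Uma, Xiu → queue [Cyd, Mae, Uma, Xiu]
Visit Cyd; enqueue Ada, Bo, Dee, Pia → queue [Mae, Uma, Xiu, Ada, Bo, Dee, Pia]
Visit Mae; enqueue Nia → queue [Uma, Xiu, Ada, Bo, Dee, Pia, Nia]
Visit Uma → queue [Xiu, Ada, Bo, Dee, Pia, Nia]
Visit Xiu; enqueue Gus → queue [Ada, Bo, Dee, Pia, Nia, Gus]
Visit Ada → queue [Bo, Dee, Pia, Nia, Gus]
Visit Bo; enqueue Eli → queue [Dee, Pia, Nia, Gus, Eli]
Visit Dee → queue [Pia, Nia, Gus, Eli]
Visit Pia; enqueue Yul → queue [Nia, Gus, Eli, Yul]
Visit Nia → queue [Gus, Eli, Yul]
Visit Gus → queue [Eli, Yul]
Visit Eli → queue [Yul]
Visit Yul → queue []

Visit order: Omar, Cyd, Mae, Uma, Xiu, Ada, Bo, Dee, Pia, Nia, Gus, Eli, Yul

Gus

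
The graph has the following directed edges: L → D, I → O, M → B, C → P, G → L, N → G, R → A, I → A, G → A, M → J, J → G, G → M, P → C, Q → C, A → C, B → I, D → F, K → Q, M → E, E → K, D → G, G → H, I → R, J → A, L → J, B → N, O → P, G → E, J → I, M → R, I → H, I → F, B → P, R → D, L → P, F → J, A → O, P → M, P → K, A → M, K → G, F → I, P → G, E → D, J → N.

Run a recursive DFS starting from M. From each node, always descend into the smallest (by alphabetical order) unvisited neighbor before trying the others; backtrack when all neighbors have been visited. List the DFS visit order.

M → B → I → A → C → P → G → E → D → F → J → N → K → Q → H → L → O → R

Visit M
M → B
B → I
I → A
A → C
C → P
P → G
G → E
E → D
D → F
F → J
J → N
E → K
K → Q
G → H
G → L
A → O
I → R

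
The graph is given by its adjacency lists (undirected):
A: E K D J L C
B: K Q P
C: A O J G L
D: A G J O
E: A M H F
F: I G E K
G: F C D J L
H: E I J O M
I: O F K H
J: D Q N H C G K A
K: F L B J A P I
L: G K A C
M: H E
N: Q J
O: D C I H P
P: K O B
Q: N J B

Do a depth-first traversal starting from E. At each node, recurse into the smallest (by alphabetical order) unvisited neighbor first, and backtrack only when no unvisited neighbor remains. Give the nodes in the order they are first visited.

Visit E
E → A
A → C
C → G
G → D
D → J
J → H
H → I
I → F
F → K
K → B
B → P
P → O
B → Q
Q → N
K → L
H → M

E → A → C → G → D → J → H → I → F → K → B → P → O → Q → N → L → M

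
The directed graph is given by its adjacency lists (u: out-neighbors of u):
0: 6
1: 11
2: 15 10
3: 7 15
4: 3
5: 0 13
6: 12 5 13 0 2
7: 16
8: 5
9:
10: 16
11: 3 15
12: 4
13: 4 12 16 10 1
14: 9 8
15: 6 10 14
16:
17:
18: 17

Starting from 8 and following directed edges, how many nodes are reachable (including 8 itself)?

17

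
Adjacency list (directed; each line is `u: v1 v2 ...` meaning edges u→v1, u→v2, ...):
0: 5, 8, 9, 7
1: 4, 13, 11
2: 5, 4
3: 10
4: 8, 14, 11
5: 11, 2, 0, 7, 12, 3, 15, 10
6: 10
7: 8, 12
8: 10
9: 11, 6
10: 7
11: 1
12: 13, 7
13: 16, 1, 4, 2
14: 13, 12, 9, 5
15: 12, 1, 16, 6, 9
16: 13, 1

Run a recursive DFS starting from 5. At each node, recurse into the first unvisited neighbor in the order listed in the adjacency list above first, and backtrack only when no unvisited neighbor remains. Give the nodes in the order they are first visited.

Visit 5
5 → 11
11 → 1
1 → 4
4 → 8
8 → 10
10 → 7
7 → 12
12 → 13
13 → 16
13 → 2
4 → 14
14 → 9
9 → 6
5 → 0
5 → 3
5 → 15

5 → 11 → 1 → 4 → 8 → 10 → 7 → 12 → 13 → 16 → 2 → 14 → 9 → 6 → 0 → 3 → 15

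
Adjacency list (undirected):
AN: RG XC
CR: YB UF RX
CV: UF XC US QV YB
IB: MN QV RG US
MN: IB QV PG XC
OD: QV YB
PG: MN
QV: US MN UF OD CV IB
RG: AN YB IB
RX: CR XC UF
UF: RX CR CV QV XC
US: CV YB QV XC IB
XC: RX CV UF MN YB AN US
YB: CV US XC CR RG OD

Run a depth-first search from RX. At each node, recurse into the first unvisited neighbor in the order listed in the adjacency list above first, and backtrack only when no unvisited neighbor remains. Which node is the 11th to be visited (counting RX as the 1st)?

Visit RX
RX → CR
CR → YB
YB → CV
CV → UF
UF → QV
QV → US
US → XC
XC → MN
MN → IB
IB → RG
RG → AN
MN → PG
QV → OD

Visit order: RX, CR, YB, CV, UF, QV, US, XC, MN, IB, RG, AN, PG, OD

RG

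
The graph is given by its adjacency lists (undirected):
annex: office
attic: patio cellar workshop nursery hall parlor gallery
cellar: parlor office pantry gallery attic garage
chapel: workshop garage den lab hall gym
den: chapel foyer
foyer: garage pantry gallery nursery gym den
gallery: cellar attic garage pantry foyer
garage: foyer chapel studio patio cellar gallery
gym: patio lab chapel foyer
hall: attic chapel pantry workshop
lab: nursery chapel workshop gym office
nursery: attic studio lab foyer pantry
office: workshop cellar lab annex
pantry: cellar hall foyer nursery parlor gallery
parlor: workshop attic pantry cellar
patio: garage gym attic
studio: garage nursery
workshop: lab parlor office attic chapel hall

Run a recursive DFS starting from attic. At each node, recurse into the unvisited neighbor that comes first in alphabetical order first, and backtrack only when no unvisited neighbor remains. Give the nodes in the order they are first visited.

Visit attic
attic → cellar
cellar → gallery
gallery → foyer
foyer → den
den → chapel
chapel → garage
garage → patio
patio → gym
gym → lab
lab → nursery
nursery → pantry
pantry → hall
hall → workshop
workshop → office
office → annex
workshop → parlor
nursery → studio

attic → cellar → gallery → foyer → den → chapel → garage → patio → gym → lab → nursery → pantry → hall → workshop → office → annex → parlor → studio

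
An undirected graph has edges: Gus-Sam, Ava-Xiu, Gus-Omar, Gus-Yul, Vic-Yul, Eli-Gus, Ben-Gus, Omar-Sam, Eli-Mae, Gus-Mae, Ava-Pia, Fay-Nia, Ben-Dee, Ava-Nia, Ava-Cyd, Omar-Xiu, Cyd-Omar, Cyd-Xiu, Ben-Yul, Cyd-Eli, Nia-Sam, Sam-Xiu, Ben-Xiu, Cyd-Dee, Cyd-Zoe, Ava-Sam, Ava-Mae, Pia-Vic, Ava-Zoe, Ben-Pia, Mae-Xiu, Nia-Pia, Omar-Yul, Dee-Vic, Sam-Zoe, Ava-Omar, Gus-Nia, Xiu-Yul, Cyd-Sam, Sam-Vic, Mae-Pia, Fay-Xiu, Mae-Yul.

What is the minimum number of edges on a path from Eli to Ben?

Level 0: Eli
Level 1: Cyd, Gus, Mae
Level 2: Ava, Ben, Dee, Nia, Omar, Pia, Sam, Xiu, Yul, Zoe
Level 3: Fay, Vic
Ben first appears at level 2.

2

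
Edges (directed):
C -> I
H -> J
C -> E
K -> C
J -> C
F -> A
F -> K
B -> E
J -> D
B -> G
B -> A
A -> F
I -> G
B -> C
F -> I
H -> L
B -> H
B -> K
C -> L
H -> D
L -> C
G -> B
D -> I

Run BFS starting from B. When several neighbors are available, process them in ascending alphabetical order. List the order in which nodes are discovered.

B → A → C → E → G → H → K → F → I → L → D → J

Visit B; enqueue A, C, E, G, H, K → queue [A, C, E, G, H, K]
Visit A; enqueue F → queue [C, E, G, H, K, F]
Visit C; enqueue I, L → queue [E, G, H, K, F, I, L]
Visit E → queue [G, H, K, F, I, L]
Visit G → queue [H, K, F, I, L]
Visit H; enqueue D, J → queue [K, F, I, L, D, J]
Visit K → queue [F, I, L, D, J]
Visit F → queue [I, L, D, J]
Visit I → queue [L, D, J]
Visit L → queue [D, J]
Visit D → queue [J]
Visit J → queue []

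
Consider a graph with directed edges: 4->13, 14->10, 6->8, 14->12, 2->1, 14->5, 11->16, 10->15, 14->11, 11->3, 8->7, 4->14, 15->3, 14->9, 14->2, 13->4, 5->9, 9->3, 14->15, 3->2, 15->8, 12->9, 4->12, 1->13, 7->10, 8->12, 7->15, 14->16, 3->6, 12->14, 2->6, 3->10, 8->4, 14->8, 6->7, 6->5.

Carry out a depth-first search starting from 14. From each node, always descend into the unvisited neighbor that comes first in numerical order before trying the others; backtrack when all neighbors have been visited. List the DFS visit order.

14, 2, 1, 13, 4, 12, 9, 3, 6, 5, 7, 10, 15, 8, 11, 16

Visit 14
14 → 2
2 → 1
1 → 13
13 → 4
4 → 12
12 → 9
9 → 3
3 → 6
6 → 5
6 → 7
7 → 10
10 → 15
15 → 8
14 → 11
11 → 16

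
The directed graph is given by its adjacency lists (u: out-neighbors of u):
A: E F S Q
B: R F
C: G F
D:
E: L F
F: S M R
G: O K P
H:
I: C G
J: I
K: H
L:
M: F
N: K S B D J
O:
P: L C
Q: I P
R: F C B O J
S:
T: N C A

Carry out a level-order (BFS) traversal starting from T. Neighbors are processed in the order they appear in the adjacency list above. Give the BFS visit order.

T → N → C → A → K → S → B → D → J → G → F → E → Q → H → R → I → O → P → M → L

Visit T; enqueue N, C, A → queue [N, C, A]
Visit N; enqueue K, S, B, D, J → queue [C, A, K, S, B, D, J]
Visit C; enqueue G, F → queue [A, K, S, B, D, J, G, F]
Visit A; enqueue E, Q → queue [K, S, B, D, J, G, F, E, Q]
Visit K; enqueue H → queue [S, B, D, J, G, F, E, Q, H]
Visit S → queue [B, D, J, G, F, E, Q, H]
Visit B; enqueue R → queue [D, J, G, F, E, Q, H, R]
Visit D → queue [J, G, F, E, Q, H, R]
Visit J; enqueue I → queue [G, F, E, Q, H, R, I]
Visit G; enqueue O, P → queue [F, E, Q, H, R, I, O, P]
Visit F; enqueue M → queue [E, Q, H, R, I, O, P, M]
Visit E; enqueue L → queue [Q, H, R, I, O, P, M, L]
Visit Q → queue [H, R, I, O, P, M, L]
Visit H → queue [R, I, O, P, M, L]
Visit R → queue [I, O, P, M, L]
Visit I → queue [O, P, M, L]
Visit O → queue [P, M, L]
Visit P → queue [M, L]
Visit M → queue [L]
Visit L → queue []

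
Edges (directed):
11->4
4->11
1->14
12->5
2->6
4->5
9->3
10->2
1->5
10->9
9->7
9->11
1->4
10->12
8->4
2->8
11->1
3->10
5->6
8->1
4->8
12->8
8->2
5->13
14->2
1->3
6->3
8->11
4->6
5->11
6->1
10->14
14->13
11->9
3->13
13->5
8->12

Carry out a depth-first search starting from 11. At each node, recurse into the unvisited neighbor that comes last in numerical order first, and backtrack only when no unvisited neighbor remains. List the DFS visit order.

Visit 11
11 → 9
9 → 7
9 → 3
3 → 13
13 → 5
5 → 6
6 → 1
1 → 14
14 → 2
2 → 8
8 → 12
8 → 4
3 → 10

11 -> 9 -> 7 -> 3 -> 13 -> 5 -> 6 -> 1 -> 14 -> 2 -> 8 -> 12 -> 4 -> 10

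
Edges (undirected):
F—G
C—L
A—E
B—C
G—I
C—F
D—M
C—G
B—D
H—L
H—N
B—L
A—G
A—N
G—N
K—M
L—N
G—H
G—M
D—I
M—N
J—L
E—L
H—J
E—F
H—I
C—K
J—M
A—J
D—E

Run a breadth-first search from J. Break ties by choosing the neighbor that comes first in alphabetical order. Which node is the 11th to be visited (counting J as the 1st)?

Visit J; enqueue A, H, L, M → queue [A, H, L, M]
Visit A; enqueue E, G, N → queue [H, L, M, E, G, N]
Visit H; enqueue I → queue [L, M, E, G, N, I]
Visit L; enqueue B, C → queue [M, E, G, N, I, B, C]
Visit M; enqueue D, K → queue [E, G, N, I, B, C, D, K]
Visit E; enqueue F → queue [G, N, I, B, C, D, K, F]
Visit G → queue [N, I, B, C, D, K, F]
Visit N → queue [I, B, C, D, K, F]
Visit I → queue [B, C, D, K, F]
Visit B → queue [C, D, K, F]
Visit C → queue [D, K, F]
Visit D → queue [K, F]
Visit K → queue [F]
Visit F → queue []

Visit order: J, A, H, L, M, E, G, N, I, B, C, D, K, F

C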